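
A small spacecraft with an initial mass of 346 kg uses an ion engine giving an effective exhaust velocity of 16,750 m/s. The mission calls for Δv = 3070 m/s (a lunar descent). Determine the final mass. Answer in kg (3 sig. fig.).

final mass ≈ 288 kg

Using Δv = v_e ln(m₀/m_f): m₀/m_f = exp(Δv / v_e) = exp(3070 / 16750.0) = exp(0.1833) = 1.2012.
m_f = m₀ / 1.2012 = 346 / 1.2012 = 288.045 kg.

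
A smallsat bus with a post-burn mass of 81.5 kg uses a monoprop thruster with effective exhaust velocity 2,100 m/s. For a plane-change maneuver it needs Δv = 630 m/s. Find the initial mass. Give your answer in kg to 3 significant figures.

By the Tsiolkovsky rocket equation, m₀/m_f = exp(Δv / v_e) = exp(630 / 2100.0) = exp(0.3000) = 1.3499.
m₀ = m_f × 1.3499 = 81.5 × 1.3499 = 110.017 kg.

initial mass ≈ 110 kg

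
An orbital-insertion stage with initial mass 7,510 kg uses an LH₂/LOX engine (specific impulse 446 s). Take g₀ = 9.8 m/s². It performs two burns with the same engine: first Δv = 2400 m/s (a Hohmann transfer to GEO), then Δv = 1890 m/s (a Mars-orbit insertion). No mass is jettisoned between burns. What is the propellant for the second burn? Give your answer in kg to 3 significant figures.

propellant for the second burn ≈ 1520 kg

v_e = Isp · g₀ = 446 × 9.8 = 4370.8 m/s.
After the first burn: m = 7510 × exp(−2400/4370.8) = 7510 × 0.57747 = 4,336.8 kg.
After the second burn: m = 4,336.8 × exp(−1890/4370.8) = 4,336.8 × 0.64894 = 2,814.32 kg.
Second-burn propellant = 4,336.8 − 2,814.32 = 1,522.48 kg.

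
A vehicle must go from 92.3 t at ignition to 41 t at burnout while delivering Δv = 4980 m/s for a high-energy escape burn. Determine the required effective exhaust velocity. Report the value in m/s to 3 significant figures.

v_e ≈ 6140 m/s

ln(m₀/m_f) = ln(92300/41000) = ln(2.251) = 0.8115.
From the ideal rocket equation, v_e = Δv / ln(m₀/m_f) = 4980 / 0.8115 = 6137.0 m/s.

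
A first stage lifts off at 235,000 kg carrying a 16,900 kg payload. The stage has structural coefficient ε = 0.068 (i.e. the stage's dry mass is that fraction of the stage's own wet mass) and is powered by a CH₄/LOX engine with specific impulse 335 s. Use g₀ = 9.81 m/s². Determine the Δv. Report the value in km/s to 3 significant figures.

Stage wet mass = m₀ − payload = 235,000 − 16,900 = 218,100 kg.
Stage dry mass = ε × stage wet mass = 0.068 × 218,100 = 14,830.8 kg.
Burnout mass m_f = stage dry + payload = 14,830.8 + 16,900 = 31,730.8 kg.
v_e = Isp · g₀ = 335 × 9.81 = 3286.4 m/s.
Δv = v_e · ln(235,000/31,730.8) = 3286.4 × ln(7.406) = 3286.4 × 2.0023 ≈ 6580 m/s.

Δv ≈ 6.58 km/s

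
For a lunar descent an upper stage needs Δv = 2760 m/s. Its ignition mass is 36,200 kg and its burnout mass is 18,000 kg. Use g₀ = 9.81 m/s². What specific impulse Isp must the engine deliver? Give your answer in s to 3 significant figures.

ln(m₀/m_f) = ln(36200/18000) = ln(2.011) = 0.6987.
Rocket equation: v_e = Δv / ln(m₀/m_f) = 2760 / 0.6987 = 3950.3 m/s.
Isp = v_e / g₀ = 3950.3 / 9.81 = 402.7 s.

Isp ≈ 403 s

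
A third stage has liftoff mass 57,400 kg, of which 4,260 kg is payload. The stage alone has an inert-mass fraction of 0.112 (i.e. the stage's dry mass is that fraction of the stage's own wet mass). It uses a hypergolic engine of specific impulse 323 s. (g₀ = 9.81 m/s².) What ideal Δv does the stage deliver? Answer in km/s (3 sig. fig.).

Δv ≈ 5.47 km/s

Stage wet mass = m₀ − payload = 57,400 − 4,260 = 53,140 kg.
Stage dry mass = ε × stage wet mass = 0.112 × 53,140 = 5,951.68 kg.
Burnout mass m_f = stage dry + payload = 5,951.68 + 4,260 = 10,211.68 kg.
v_e = Isp · g₀ = 323 × 9.81 = 3168.6 m/s.
Δv = v_e · ln(57,400/10,211.68) = 3168.6 × ln(5.621) = 3168.6 × 1.7265 ≈ 5471 m/s.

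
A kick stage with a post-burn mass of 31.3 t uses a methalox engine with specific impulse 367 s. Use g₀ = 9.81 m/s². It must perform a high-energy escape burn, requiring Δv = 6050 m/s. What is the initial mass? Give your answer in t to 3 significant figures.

initial mass ≈ 168 t

v_e = Isp · g₀ = 367 × 9.81 = 3600.3 m/s.
From the ideal rocket equation, m₀/m_f = exp(Δv / v_e) = exp(6050 / 3600.3) = exp(1.6804) = 5.3679.
m₀ = m_f × 5.3679 = 31.3 × 5.3679 = 168.015 t.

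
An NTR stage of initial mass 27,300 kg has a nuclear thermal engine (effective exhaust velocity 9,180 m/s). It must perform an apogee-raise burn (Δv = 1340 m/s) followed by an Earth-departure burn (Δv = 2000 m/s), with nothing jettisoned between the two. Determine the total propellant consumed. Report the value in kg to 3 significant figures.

After the first burn: m = 27300 × exp(−1340/9180.0) = 27300 × 0.86418 = 23,592.1 kg.
After the second burn: m = 23,592.1 × exp(−2000/9180.0) = 23,592.1 × 0.80423 = 18,973.5 kg.
Total propellant = m₀ − m_final = 27300 − 18,973.5 = 8,326.5 kg.

total propellant consumed ≈ 8330 kg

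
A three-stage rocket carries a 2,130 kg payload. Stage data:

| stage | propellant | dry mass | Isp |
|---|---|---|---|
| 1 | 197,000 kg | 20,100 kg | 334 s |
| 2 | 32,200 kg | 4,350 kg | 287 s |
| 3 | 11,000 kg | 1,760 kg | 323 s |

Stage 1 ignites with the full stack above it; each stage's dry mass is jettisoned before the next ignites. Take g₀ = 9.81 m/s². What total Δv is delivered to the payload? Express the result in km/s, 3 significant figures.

Ignition mass of stage 1 = 197,000+20,100 + 32,200+4,350 + 11,000+1,760 + 2,130 = 268,540 kg.
Stage 1: m₀ = 268,540 kg, m_f = 268,540 − 197,000 = 71,540 kg; Δv = 334×9.81×ln(3.754) = 3276.5×1.3227 ≈ 4334 m/s.
Stage 2: m₀ = 51,440 kg, m_f = 51,440 − 32,200 = 19,240 kg; Δv = 287×9.81×ln(2.674) = 2815.5×0.9834 ≈ 2769 m/s.
Stage 3: m₀ = 14,890 kg, m_f = 14,890 − 11,000 = 3,890 kg; Δv = 323×9.81×ln(3.828) = 3168.6×1.3423 ≈ 4253 m/s.
Total Δv = 4334 + 2769 + 4253 = 11356 m/s.

Δv ≈ 11.4 km/s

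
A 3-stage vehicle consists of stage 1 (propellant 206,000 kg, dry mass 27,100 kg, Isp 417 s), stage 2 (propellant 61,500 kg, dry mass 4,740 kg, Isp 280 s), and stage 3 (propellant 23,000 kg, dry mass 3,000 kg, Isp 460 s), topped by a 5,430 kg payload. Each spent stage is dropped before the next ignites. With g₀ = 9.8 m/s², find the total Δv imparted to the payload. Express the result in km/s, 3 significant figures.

Ignition mass of stage 1 = 206,000+27,100 + 61,500+4,740 + 23,000+3,000 + 5,430 = 330,770 kg.
Stage 1: m₀ = 330,770 kg, m_f = 330,770 − 206,000 = 124,770 kg; Δv = 417×9.8×ln(2.651) = 4086.6×0.9750 ≈ 3984 m/s.
Stage 2: m₀ = 97,670 kg, m_f = 97,670 − 61,500 = 36,170 kg; Δv = 280×9.8×ln(2.7) = 2744.0×0.9934 ≈ 2726 m/s.
Stage 3: m₀ = 31,430 kg, m_f = 31,430 − 23,000 = 8,430 kg; Δv = 460×9.8×ln(3.728) = 4508.0×1.3160 ≈ 5932 m/s.
Total Δv = 3984 + 2726 + 5932 = 12642 m/s.

Δv ≈ 12.6 km/s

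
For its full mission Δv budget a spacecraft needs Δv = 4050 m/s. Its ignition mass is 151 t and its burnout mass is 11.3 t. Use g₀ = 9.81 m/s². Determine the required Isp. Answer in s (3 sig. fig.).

Isp ≈ 159 s

ln(m₀/m_f) = ln(151000/11300) = ln(13.36) = 2.5925.
v_e = Δv / ln(m₀/m_f) = 4050 / 2.5925 = 1562.2 m/s.
Isp = v_e / g₀ = 1562.2 / 9.81 = 159.2 s.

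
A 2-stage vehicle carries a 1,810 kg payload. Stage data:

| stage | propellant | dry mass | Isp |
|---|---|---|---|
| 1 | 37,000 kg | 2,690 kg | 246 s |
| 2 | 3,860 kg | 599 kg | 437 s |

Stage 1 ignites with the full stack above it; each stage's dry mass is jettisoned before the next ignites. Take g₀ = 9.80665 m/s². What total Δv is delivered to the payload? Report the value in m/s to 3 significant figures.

Δv ≈ 8040 m/s

Ignition mass of stage 1 = 37,000+2,690 + 3,860+599 + 1,810 = 45,959 kg.
Stage 1: m₀ = 45,959 kg, m_f = 45,959 − 37,000 = 8,959 kg; Δv = 246×9.80665×ln(5.13) = 2412.4×1.6351 ≈ 3945 m/s.
Stage 2: m₀ = 6,269 kg, m_f = 6,269 − 3,860 = 2,409 kg; Δv = 437×9.80665×ln(2.602) = 4285.5×0.9564 ≈ 4099 m/s.
Total Δv = 3945 + 4099 = 8044 m/s.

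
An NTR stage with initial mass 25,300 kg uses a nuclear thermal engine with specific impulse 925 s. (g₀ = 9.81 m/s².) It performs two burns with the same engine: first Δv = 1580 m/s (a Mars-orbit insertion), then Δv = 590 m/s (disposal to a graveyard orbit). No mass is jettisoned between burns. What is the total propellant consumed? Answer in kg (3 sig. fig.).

v_e = Isp · g₀ = 925 × 9.81 = 9074.2 m/s.
After the first burn: m = 25300 × exp(−1580/9074.2) = 25300 × 0.84020 = 21,257.1 kg.
After the second burn: m = 21,257.1 × exp(−590/9074.2) = 21,257.1 × 0.93705 = 19,919 kg.
Total propellant = m₀ − m_final = 25300 − 19,919 = 5,381 kg.

total propellant consumed ≈ 5380 kg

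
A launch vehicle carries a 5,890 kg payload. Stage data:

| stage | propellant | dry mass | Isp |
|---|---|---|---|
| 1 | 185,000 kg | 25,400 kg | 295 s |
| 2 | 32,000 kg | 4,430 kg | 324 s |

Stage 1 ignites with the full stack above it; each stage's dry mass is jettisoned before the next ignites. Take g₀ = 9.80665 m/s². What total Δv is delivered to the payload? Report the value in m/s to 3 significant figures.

Δv ≈ 8290 m/s

Ignition mass of stage 1 = 185,000+25,400 + 32,000+4,430 + 5,890 = 252,720 kg.
Stage 1: m₀ = 252,720 kg, m_f = 252,720 − 185,000 = 67,720 kg; Δv = 295×9.80665×ln(3.732) = 2893.0×1.3169 ≈ 3810 m/s.
Stage 2: m₀ = 42,320 kg, m_f = 42,320 − 32,000 = 10,320 kg; Δv = 324×9.80665×ln(4.101) = 3177.4×1.4112 ≈ 4484 m/s.
Total Δv = 3810 + 4484 = 8294 m/s.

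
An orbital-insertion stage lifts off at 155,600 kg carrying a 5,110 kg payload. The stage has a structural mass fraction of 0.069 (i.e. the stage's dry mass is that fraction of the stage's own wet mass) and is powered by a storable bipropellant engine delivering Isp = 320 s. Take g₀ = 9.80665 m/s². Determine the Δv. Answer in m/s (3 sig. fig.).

Stage wet mass = m₀ − payload = 155,600 − 5,110 = 150,490 kg.
Stage dry mass = ε × stage wet mass = 0.069 × 150,490 = 10,383.8 kg.
Burnout mass m_f = stage dry + payload = 10,383.8 + 5,110 = 15,493.8 kg.
v_e = Isp · g₀ = 320 × 9.80665 = 3138.1 m/s.
From the ideal rocket equation, Δv = v_e · ln(155,600/15,493.8) = 3138.1 × ln(10.04) = 3138.1 × 2.3068 ≈ 7239 m/s.

Δv ≈ 7240 m/s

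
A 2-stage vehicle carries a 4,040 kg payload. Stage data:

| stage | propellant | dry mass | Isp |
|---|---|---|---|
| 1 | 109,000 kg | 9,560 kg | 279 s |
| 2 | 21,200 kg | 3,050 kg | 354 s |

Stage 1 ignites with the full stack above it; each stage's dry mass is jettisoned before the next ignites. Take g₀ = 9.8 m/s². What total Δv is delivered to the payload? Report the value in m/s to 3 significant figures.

Ignition mass of stage 1 = 109,000+9,560 + 21,200+3,050 + 4,040 = 146,850 kg.
Stage 1: m₀ = 146,850 kg, m_f = 146,850 − 109,000 = 37,850 kg; Δv = 279×9.8×ln(3.88) = 2734.2×1.3558 ≈ 3707 m/s.
Stage 2: m₀ = 28,290 kg, m_f = 28,290 − 21,200 = 7,090 kg; Δv = 354×9.8×ln(3.99) = 3469.2×1.3838 ≈ 4801 m/s.
Total Δv = 3707 + 4801 = 8508 m/s.

Δv ≈ 8510 m/s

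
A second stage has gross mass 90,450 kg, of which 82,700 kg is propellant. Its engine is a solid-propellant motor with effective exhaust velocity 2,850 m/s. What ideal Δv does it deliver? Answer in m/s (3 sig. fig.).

Δv ≈ 7000 m/s

m_f = m₀ − m_prop = 90,450 − 82,700 = 7,750 kg.
By the Tsiolkovsky rocket equation, Δv = v_e · ln(m₀/m_f) = 2850.0 × ln(11.67) = 2850.0 × 2.4571 ≈ 7002.7 m/s.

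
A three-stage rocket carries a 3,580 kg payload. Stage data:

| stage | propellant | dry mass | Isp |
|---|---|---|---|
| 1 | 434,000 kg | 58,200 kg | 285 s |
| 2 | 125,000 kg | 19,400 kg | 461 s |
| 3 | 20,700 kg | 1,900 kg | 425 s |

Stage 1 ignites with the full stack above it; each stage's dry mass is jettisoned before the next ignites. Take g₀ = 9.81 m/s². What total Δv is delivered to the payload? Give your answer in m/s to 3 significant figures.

Ignition mass of stage 1 = 434,000+58,200 + 125,000+19,400 + 20,700+1,900 + 3,580 = 662,780 kg.
Stage 1: m₀ = 662,780 kg, m_f = 662,780 − 434,000 = 228,780 kg; Δv = 285×9.81×ln(2.897) = 2795.9×1.0637 ≈ 2974 m/s.
Stage 2: m₀ = 170,580 kg, m_f = 170,580 − 125,000 = 45,580 kg; Δv = 461×9.81×ln(3.742) = 4522.4×1.3197 ≈ 5968 m/s.
Stage 3: m₀ = 26,180 kg, m_f = 26,180 − 20,700 = 5,480 kg; Δv = 425×9.81×ln(4.777) = 4169.2×1.5639 ≈ 6520 m/s.
Total Δv = 2974 + 5968 + 6520 = 15462 m/s.

Δv ≈ 15500 m/s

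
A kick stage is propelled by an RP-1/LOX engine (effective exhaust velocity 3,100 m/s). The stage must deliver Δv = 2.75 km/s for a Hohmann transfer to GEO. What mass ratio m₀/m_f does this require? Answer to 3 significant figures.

mass ratio ≈ 2.43

By the Tsiolkovsky rocket equation, m₀/m_f = exp(Δv / v_e) = exp(2750 / 3100.0) = exp(0.8871) = 2.4281.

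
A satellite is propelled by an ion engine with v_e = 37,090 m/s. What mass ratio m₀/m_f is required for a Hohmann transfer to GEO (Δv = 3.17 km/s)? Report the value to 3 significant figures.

From the ideal rocket equation, m₀/m_f = exp(Δv / v_e) = exp(3170 / 37090.0) = exp(0.0855) = 1.0892.

mass ratio ≈ 1.09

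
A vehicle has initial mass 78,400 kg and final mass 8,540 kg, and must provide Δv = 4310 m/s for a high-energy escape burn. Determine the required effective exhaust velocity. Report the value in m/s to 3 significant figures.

ln(m₀/m_f) = ln(78400/8540) = ln(9.18) = 2.2171.
v_e = Δv / ln(m₀/m_f) = 4310 / 2.2171 = 1944.0 m/s.

v_e ≈ 1940 m/s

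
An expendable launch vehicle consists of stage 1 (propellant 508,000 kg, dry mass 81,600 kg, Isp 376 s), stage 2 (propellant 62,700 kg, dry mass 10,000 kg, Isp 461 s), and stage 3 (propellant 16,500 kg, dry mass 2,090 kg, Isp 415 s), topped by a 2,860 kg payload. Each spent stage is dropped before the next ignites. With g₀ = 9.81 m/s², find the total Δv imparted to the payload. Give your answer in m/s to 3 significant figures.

Δv ≈ 15900 m/s

Ignition mass of stage 1 = 508,000+81,600 + 62,700+10,000 + 16,500+2,090 + 2,860 = 683,750 kg.
Stage 1: m₀ = 683,750 kg, m_f = 683,750 − 508,000 = 175,750 kg; Δv = 376×9.81×ln(3.89) = 3688.6×1.3585 ≈ 5011 m/s.
Stage 2: m₀ = 94,150 kg, m_f = 94,150 − 62,700 = 31,450 kg; Δv = 461×9.81×ln(2.994) = 4522.4×1.0965 ≈ 4959 m/s.
Stage 3: m₀ = 21,450 kg, m_f = 21,450 − 16,500 = 4,950 kg; Δv = 415×9.81×ln(4.333) = 4071.2×1.4663 ≈ 5970 m/s.
Total Δv = 5011 + 4959 + 5970 = 15940 m/s.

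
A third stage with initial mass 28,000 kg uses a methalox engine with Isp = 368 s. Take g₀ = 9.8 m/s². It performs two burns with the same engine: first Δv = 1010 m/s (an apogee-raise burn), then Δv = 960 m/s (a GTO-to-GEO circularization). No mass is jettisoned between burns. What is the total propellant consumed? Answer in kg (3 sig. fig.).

total propellant consumed ≈ 11800 kg

v_e = Isp · g₀ = 368 × 9.8 = 3606.4 m/s.
After the first burn: m = 28000 × exp(−1010/3606.4) = 28000 × 0.75574 = 21,160.7 kg.
After the second burn: m = 21,160.7 × exp(−960/3606.4) = 21,160.7 × 0.76629 = 16,215.2 kg.
Total propellant = m₀ − m_final = 28000 − 16,215.2 = 11,784.8 kg.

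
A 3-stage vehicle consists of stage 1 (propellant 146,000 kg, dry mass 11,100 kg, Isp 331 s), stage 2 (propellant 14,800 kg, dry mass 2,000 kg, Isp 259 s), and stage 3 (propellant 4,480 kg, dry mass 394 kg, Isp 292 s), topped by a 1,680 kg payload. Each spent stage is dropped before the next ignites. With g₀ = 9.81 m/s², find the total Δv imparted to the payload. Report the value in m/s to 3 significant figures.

Ignition mass of stage 1 = 146,000+11,100 + 14,800+2,000 + 4,480+394 + 1,680 = 180,454 kg.
Stage 1: m₀ = 180,454 kg, m_f = 180,454 − 146,000 = 34,454 kg; Δv = 331×9.81×ln(5.238) = 3247.1×1.6559 ≈ 5377 m/s.
Stage 2: m₀ = 23,354 kg, m_f = 23,354 − 14,800 = 8,554 kg; Δv = 259×9.81×ln(2.73) = 2540.8×1.0044 ≈ 2552 m/s.
Stage 3: m₀ = 6,554 kg, m_f = 6,554 − 4,480 = 2,074 kg; Δv = 292×9.81×ln(3.16) = 2864.5×1.1506 ≈ 3296 m/s.
Total Δv = 5377 + 2552 + 3296 = 11225 m/s.

Δv ≈ 11200 m/s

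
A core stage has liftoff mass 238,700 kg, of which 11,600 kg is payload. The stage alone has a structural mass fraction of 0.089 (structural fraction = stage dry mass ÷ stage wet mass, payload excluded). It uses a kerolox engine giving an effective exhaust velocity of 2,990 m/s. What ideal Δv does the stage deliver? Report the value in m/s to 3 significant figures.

Stage wet mass = m₀ − payload = 238,700 − 11,600 = 227,100 kg.
Stage dry mass = ε × stage wet mass = 0.089 × 227,100 = 20,211.9 kg.
Burnout mass m_f = stage dry + payload = 20,211.9 + 11,600 = 31,811.9 kg.
Δv = v_e · ln(238,700/31,811.9) = 2990.0 × ln(7.503) = 2990.0 × 2.0154 ≈ 6026 m/s.

Δv ≈ 6030 m/s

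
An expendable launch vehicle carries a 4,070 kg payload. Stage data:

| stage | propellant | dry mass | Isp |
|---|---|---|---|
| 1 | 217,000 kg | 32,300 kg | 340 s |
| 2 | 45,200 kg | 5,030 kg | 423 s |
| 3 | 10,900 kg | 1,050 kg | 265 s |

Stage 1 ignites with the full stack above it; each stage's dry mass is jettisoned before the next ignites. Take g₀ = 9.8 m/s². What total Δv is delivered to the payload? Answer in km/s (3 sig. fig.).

Δv ≈ 11.6 km/s

Ignition mass of stage 1 = 217,000+32,300 + 45,200+5,030 + 10,900+1,050 + 4,070 = 315,550 kg.
Stage 1: m₀ = 315,550 kg, m_f = 315,550 − 217,000 = 98,550 kg; Δv = 340×9.8×ln(3.202) = 3332.0×1.1638 ≈ 3878 m/s.
Stage 2: m₀ = 66,250 kg, m_f = 66,250 − 45,200 = 21,050 kg; Δv = 423×9.8×ln(3.147) = 4145.4×1.1465 ≈ 4753 m/s.
Stage 3: m₀ = 16,020 kg, m_f = 16,020 − 10,900 = 5,120 kg; Δv = 265×9.8×ln(3.129) = 2597.0×1.1407 ≈ 2962 m/s.
Total Δv = 3878 + 4753 + 2962 = 11593 m/s.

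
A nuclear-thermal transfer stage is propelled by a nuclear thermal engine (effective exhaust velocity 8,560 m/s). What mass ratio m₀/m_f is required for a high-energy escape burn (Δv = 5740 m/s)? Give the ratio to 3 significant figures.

By the Tsiolkovsky rocket equation, m₀/m_f = exp(Δv / v_e) = exp(5740 / 8560.0) = exp(0.6706) = 1.9553.

mass ratio ≈ 1.96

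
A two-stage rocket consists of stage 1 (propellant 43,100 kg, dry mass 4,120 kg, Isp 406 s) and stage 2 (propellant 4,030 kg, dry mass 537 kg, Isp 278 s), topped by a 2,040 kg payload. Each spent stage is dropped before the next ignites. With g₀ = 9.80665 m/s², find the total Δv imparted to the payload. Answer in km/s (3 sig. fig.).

Δv ≈ 8.99 km/s

Ignition mass of stage 1 = 43,100+4,120 + 4,030+537 + 2,040 = 53,827 kg.
Stage 1: m₀ = 53,827 kg, m_f = 53,827 − 43,100 = 10,727 kg; Δv = 406×9.80665×ln(5.018) = 3981.5×1.6130 ≈ 6422 m/s.
Stage 2: m₀ = 6,607 kg, m_f = 6,607 − 4,030 = 2,577 kg; Δv = 278×9.80665×ln(2.564) = 2726.2×0.9415 ≈ 2567 m/s.
Total Δv = 6422 + 2567 = 8989 m/s.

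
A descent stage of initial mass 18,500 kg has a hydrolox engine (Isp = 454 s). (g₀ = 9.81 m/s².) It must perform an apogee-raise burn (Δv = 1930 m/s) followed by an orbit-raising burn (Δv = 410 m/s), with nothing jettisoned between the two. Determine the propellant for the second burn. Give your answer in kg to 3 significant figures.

propellant for the second burn ≈ 1050 kg

v_e = Isp · g₀ = 454 × 9.81 = 4453.7 m/s.
After the first burn: m = 18500 × exp(−1930/4453.7) = 18500 × 0.64834 = 11,994.3 kg.
After the second burn: m = 11,994.3 × exp(−410/4453.7) = 11,994.3 × 0.91205 = 10,939.4 kg.
Second-burn propellant = 11,994.3 − 10,939.4 = 1,054.9 kg.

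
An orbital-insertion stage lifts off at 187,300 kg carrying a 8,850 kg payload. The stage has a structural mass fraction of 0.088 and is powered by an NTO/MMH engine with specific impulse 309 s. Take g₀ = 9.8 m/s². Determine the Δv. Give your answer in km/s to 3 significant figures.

Δv ≈ 6.15 km/s

Stage wet mass = m₀ − payload = 187,300 − 8,850 = 178,450 kg.
Stage dry mass = ε × stage wet mass = 0.088 × 178,450 = 15,703.6 kg.
Burnout mass m_f = stage dry + payload = 15,703.6 + 8,850 = 24,553.6 kg.
v_e = Isp · g₀ = 309 × 9.8 = 3028.2 m/s.
Rocket equation: Δv = v_e · ln(187,300/24,553.6) = 3028.2 × ln(7.628) = 3028.2 × 2.0319 ≈ 6153 m/s.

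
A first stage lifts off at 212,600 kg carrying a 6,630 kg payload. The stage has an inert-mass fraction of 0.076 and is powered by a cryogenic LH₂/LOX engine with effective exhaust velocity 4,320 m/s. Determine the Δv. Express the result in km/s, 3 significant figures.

Stage wet mass = m₀ − payload = 212,600 − 6,630 = 205,970 kg.
Stage dry mass = ε × stage wet mass = 0.076 × 205,970 = 15,653.7 kg.
Burnout mass m_f = stage dry + payload = 15,653.7 + 6,630 = 22,283.7 kg.
Using Δv = v_e ln(m₀/m_f): Δv = v_e · ln(212,600/22,283.7) = 4320.0 × ln(9.541) = 4320.0 × 2.2556 ≈ 9744 m/s.

Δv ≈ 9.74 km/s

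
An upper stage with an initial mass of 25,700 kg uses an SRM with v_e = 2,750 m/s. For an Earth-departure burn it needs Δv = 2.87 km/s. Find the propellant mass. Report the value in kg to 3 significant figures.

propellant mass ≈ 16600 kg

By the Tsiolkovsky rocket equation, m₀/m_f = exp(Δv / v_e) = exp(2870 / 2750.0) = exp(1.0436) = 2.8395.
m_f = 25,700 / 2.8395 = 9,050.89 kg, so propellant = m₀ − m_f = 25,700 − 9,050.89 = 16,649.11 kg.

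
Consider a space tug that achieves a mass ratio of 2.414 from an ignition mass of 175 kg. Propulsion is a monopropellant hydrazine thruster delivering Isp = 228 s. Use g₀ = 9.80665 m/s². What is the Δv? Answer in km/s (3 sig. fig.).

v_e = Isp · g₀ = 228 × 9.80665 = 2235.9 m/s.
By the Tsiolkovsky rocket equation, Δv = v_e · ln(2.414) = 2235.9 × 0.8813 ≈ 1970.5 m/s.

Δv ≈ 1.97 km/s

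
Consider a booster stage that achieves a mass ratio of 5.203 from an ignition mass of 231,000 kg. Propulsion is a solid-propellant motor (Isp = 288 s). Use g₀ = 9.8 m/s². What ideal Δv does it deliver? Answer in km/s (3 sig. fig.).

v_e = Isp · g₀ = 288 × 9.8 = 2822.4 m/s.
Δv = v_e · ln(5.203) = 2822.4 × 1.6492 ≈ 4654.8 m/s.

Δv ≈ 4.65 km/s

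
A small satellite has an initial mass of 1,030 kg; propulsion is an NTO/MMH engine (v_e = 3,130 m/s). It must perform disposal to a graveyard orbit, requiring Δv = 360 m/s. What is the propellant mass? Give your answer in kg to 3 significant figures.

Using Δv = v_e ln(m₀/m_f): m₀/m_f = exp(Δv / v_e) = exp(360 / 3130.0) = exp(0.1150) = 1.1219.
m_f = 1,030 / 1.1219 = 918.085 kg, so propellant = m₀ − m_f = 1,030 − 918.085 = 111.915 kg.

propellant mass ≈ 112 kg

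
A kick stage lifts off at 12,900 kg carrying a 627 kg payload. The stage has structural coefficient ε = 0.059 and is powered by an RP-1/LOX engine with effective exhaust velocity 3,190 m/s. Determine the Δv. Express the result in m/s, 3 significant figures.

Δv ≈ 7200 m/s

Stage wet mass = m₀ − payload = 12,900 − 627 = 12,273 kg.
Stage dry mass = ε × stage wet mass = 0.059 × 12,273 = 724.107 kg.
Burnout mass m_f = stage dry + payload = 724.107 + 627 = 1,351.107 kg.
Rocket equation: Δv = v_e · ln(12,900/1,351.107) = 3190.0 × ln(9.548) = 3190.0 × 2.2563 ≈ 7198 m/s.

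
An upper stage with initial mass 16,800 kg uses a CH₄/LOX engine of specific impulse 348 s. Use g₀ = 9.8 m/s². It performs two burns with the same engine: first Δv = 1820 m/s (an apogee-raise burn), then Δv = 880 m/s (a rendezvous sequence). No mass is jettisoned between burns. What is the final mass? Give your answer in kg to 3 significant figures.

v_e = Isp · g₀ = 348 × 9.8 = 3410.4 m/s.
After the first burn: m = 16800 × exp(−1820/3410.4) = 16800 × 0.58645 = 9,852.36 kg.
After the second burn: m = 9,852.36 × exp(−880/3410.4) = 9,852.36 × 0.77257 = 7,611.64 kg.

final mass ≈ 7610 kg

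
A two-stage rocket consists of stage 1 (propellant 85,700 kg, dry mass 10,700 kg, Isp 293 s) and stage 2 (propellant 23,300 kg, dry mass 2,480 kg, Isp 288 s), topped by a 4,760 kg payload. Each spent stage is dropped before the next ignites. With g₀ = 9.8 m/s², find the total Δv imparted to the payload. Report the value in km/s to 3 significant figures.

Δv ≈ 7.29 km/s

Ignition mass of stage 1 = 85,700+10,700 + 23,300+2,480 + 4,760 = 126,940 kg.
Stage 1: m₀ = 126,940 kg, m_f = 126,940 − 85,700 = 41,240 kg; Δv = 293×9.8×ln(3.078) = 2871.4×1.1243 ≈ 3228 m/s.
Stage 2: m₀ = 30,540 kg, m_f = 30,540 − 23,300 = 7,240 kg; Δv = 288×9.8×ln(4.218) = 2822.4×1.4394 ≈ 4063 m/s.
Total Δv = 3228 + 4063 = 7291 m/s.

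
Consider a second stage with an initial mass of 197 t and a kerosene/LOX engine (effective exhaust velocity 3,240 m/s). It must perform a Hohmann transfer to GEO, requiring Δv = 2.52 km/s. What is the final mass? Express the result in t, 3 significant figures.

m₀/m_f = exp(Δv / v_e) = exp(2520 / 3240.0) = exp(0.7778) = 2.1766.
m_f = m₀ / 2.1766 = 197 / 2.1766 = 90.5081 t.

final mass ≈ 90.5 t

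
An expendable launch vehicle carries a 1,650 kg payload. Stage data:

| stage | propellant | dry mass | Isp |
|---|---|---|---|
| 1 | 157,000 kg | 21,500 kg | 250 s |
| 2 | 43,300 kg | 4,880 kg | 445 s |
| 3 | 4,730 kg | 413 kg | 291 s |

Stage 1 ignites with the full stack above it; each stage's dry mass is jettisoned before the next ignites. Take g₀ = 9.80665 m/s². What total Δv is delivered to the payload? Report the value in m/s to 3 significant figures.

Ignition mass of stage 1 = 157,000+21,500 + 43,300+4,880 + 4,730+413 + 1,650 = 233,473 kg.
Stage 1: m₀ = 233,473 kg, m_f = 233,473 − 157,000 = 76,473 kg; Δv = 250×9.80665×ln(3.053) = 2451.7×1.1161 ≈ 2736 m/s.
Stage 2: m₀ = 54,973 kg, m_f = 54,973 − 43,300 = 11,673 kg; Δv = 445×9.80665×ln(4.709) = 4364.0×1.5496 ≈ 6762 m/s.
Stage 3: m₀ = 6,793 kg, m_f = 6,793 − 4,730 = 2,063 kg; Δv = 291×9.80665×ln(3.293) = 2853.7×1.1917 ≈ 3401 m/s.
Total Δv = 2736 + 6762 + 3401 = 12899 m/s.

Δv ≈ 12900 m/s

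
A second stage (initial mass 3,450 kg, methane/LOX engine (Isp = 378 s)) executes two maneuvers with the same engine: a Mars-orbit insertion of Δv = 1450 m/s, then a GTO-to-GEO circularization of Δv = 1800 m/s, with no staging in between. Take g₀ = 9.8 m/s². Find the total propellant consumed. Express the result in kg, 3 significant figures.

v_e = Isp · g₀ = 378 × 9.8 = 3704.4 m/s.
After the first burn: m = 3450 × exp(−1450/3704.4) = 3450 × 0.67609 = 2,332.51 kg.
After the second burn: m = 2,332.51 × exp(−1800/3704.4) = 2,332.51 × 0.61514 = 1,434.82 kg.
Total propellant = m₀ − m_final = 3450 − 1,434.82 = 2,015.18 kg.

total propellant consumed ≈ 2020 kg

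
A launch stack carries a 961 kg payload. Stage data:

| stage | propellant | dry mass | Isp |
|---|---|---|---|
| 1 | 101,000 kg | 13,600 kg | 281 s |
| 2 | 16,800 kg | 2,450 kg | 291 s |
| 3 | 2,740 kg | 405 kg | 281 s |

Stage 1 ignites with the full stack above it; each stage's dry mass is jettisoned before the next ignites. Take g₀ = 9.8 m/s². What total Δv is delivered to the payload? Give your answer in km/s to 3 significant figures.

Ignition mass of stage 1 = 101,000+13,600 + 16,800+2,450 + 2,740+405 + 961 = 137,956 kg.
Stage 1: m₀ = 137,956 kg, m_f = 137,956 − 101,000 = 36,956 kg; Δv = 281×9.8×ln(3.733) = 2753.8×1.3172 ≈ 3627 m/s.
Stage 2: m₀ = 23,356 kg, m_f = 23,356 − 16,800 = 6,556 kg; Δv = 291×9.8×ln(3.563) = 2851.8×1.2705 ≈ 3623 m/s.
Stage 3: m₀ = 4,106 kg, m_f = 4,106 − 2,740 = 1,366 kg; Δv = 281×9.8×ln(3.006) = 2753.8×1.1006 ≈ 3031 m/s.
Total Δv = 3627 + 3623 + 3031 = 10281 m/s.

Δv ≈ 10.3 km/s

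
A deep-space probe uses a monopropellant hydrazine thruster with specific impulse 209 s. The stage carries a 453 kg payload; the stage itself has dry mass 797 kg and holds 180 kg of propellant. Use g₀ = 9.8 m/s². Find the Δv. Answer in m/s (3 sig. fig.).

Δv ≈ 276 m/s

v_e = Isp · g₀ = 209 × 9.8 = 2048.2 m/s.
m₀ = payload + dry + propellant = 453 + 797 + 180 = 1,430 kg.
m_f = payload + dry = 453 + 797 = 1,250 kg.
By the Tsiolkovsky rocket equation, Δv = v_e · ln(m₀/m_f) = 2048.2 × ln(1.144) = 2048.2 × 0.1345 ≈ 275.5 m/s.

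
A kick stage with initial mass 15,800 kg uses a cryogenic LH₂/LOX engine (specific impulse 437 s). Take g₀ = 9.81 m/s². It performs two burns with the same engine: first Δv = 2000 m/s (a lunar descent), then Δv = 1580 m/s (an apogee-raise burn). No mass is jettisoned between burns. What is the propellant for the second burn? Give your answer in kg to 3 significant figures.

propellant for the second burn ≈ 3050 kg

v_e = Isp · g₀ = 437 × 9.81 = 4287.0 m/s.
After the first burn: m = 15800 × exp(−2000/4287.0) = 15800 × 0.62717 = 9,909.29 kg.
After the second burn: m = 9,909.29 × exp(−1580/4287.0) = 9,909.29 × 0.69173 = 6,854.55 kg.
Second-burn propellant = 9,909.29 − 6,854.55 = 3,054.74 kg.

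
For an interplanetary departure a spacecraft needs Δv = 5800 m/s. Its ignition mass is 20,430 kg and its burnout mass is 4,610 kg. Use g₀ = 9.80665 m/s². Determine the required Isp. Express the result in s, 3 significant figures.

Isp ≈ 397 s

ln(m₀/m_f) = ln(20430/4610) = ln(4.432) = 1.4888.
From the ideal rocket equation, v_e = Δv / ln(m₀/m_f) = 5800 / 1.4888 = 3895.8 m/s.
Isp = v_e / g₀ = 3895.8 / 9.80665 = 397.3 s.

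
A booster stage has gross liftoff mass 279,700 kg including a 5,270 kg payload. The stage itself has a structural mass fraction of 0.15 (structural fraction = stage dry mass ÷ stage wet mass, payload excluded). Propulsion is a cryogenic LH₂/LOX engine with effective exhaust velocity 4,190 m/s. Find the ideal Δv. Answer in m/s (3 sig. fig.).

Stage wet mass = m₀ − payload = 279,700 − 5,270 = 274,430 kg.
Stage dry mass = ε × stage wet mass = 0.15 × 274,430 = 41,164.5 kg.
Burnout mass m_f = stage dry + payload = 41,164.5 + 5,270 = 46,434.5 kg.
Δv = v_e · ln(279,700/46,434.5) = 4190.0 × ln(6.024) = 4190.0 × 1.7957 ≈ 7524 m/s.

Δv ≈ 7520 m/s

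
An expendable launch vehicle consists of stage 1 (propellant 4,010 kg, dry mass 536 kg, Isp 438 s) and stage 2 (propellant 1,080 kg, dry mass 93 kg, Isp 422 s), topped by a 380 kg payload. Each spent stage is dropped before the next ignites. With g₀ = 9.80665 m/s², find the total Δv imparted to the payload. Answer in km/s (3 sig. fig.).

Ignition mass of stage 1 = 4,010+536 + 1,080+93 + 380 = 6,099 kg.
Stage 1: m₀ = 6,099 kg, m_f = 6,099 − 4,010 = 2,089 kg; Δv = 438×9.80665×ln(2.92) = 4295.3×1.0714 ≈ 4602 m/s.
Stage 2: m₀ = 1,553 kg, m_f = 1,553 − 1,080 = 473 kg; Δv = 422×9.80665×ln(3.283) = 4138.4×1.1888 ≈ 4920 m/s.
Total Δv = 4602 + 4920 = 9522 m/s.

Δv ≈ 9.52 km/s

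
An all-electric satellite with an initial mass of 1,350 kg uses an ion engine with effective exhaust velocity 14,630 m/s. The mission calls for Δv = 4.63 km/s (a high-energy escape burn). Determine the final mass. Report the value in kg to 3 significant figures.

final mass ≈ 984 kg

From the ideal rocket equation, m₀/m_f = exp(Δv / v_e) = exp(4630 / 14630.0) = exp(0.3165) = 1.3723.
m_f = m₀ / 1.3723 = 1,350 / 1.3723 = 983.75 kg.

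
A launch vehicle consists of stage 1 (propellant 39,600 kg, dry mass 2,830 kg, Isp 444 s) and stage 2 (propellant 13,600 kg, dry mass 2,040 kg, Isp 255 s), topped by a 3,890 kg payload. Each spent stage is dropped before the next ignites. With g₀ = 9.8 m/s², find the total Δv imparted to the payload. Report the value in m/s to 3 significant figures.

Δv ≈ 7410 m/s

Ignition mass of stage 1 = 39,600+2,830 + 13,600+2,040 + 3,890 = 61,960 kg.
Stage 1: m₀ = 61,960 kg, m_f = 61,960 − 39,600 = 22,360 kg; Δv = 444×9.8×ln(2.771) = 4351.2×1.0192 ≈ 4435 m/s.
Stage 2: m₀ = 19,530 kg, m_f = 19,530 − 13,600 = 5,930 kg; Δv = 255×9.8×ln(3.293) = 2499.0×1.1919 ≈ 2979 m/s.
Total Δv = 4435 + 2979 = 7414 m/s.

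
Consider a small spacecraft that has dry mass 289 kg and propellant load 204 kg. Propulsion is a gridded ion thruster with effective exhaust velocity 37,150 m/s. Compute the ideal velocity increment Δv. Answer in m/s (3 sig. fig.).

m₀ = m_dry + m_prop = 289 + 204 = 493 kg.
By the Tsiolkovsky rocket equation, Δv = v_e · ln(m₀/m_f) = 37150.0 × ln(1.706) = 37150.0 × 0.5341 ≈ 19841.2 m/s.

Δv ≈ 19800 m/s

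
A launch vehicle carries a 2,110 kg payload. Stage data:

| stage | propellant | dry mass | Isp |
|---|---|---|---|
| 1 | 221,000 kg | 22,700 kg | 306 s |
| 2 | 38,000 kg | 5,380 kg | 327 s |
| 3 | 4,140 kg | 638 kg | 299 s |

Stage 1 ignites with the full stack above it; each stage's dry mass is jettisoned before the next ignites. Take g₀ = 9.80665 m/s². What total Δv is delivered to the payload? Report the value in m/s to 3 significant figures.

Ignition mass of stage 1 = 221,000+22,700 + 38,000+5,380 + 4,140+638 + 2,110 = 293,968 kg.
Stage 1: m₀ = 293,968 kg, m_f = 293,968 − 221,000 = 72,968 kg; Δv = 306×9.80665×ln(4.029) = 3000.8×1.3934 ≈ 4182 m/s.
Stage 2: m₀ = 50,268 kg, m_f = 50,268 − 38,000 = 12,268 kg; Δv = 327×9.80665×ln(4.097) = 3206.8×1.4104 ≈ 4523 m/s.
Stage 3: m₀ = 6,888 kg, m_f = 6,888 − 4,140 = 2,748 kg; Δv = 299×9.80665×ln(2.507) = 2932.2×0.9189 ≈ 2694 m/s.
Total Δv = 4182 + 4523 + 2694 = 11399 m/s.

Δv ≈ 11400 m/s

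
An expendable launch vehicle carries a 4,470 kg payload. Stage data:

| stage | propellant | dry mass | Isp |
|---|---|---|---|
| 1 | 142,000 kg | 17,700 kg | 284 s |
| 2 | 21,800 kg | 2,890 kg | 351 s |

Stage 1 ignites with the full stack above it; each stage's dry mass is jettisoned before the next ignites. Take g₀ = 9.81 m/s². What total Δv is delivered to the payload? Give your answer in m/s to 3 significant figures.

Δv ≈ 8620 m/s

Ignition mass of stage 1 = 142,000+17,700 + 21,800+2,890 + 4,470 = 188,860 kg.
Stage 1: m₀ = 188,860 kg, m_f = 188,860 − 142,000 = 46,860 kg; Δv = 284×9.81×ln(4.03) = 2786.0×1.3938 ≈ 3883 m/s.
Stage 2: m₀ = 29,160 kg, m_f = 29,160 − 21,800 = 7,360 kg; Δv = 351×9.81×ln(3.962) = 3443.3×1.3767 ≈ 4741 m/s.
Total Δv = 3883 + 4741 = 8624 m/s.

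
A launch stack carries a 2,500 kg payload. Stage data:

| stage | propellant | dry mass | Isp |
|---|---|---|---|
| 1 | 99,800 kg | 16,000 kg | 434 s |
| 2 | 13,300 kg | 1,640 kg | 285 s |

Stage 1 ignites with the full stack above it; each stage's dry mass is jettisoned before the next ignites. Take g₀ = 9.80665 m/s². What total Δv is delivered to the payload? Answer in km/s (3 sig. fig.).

Ignition mass of stage 1 = 99,800+16,000 + 13,300+1,640 + 2,500 = 133,240 kg.
Stage 1: m₀ = 133,240 kg, m_f = 133,240 − 99,800 = 33,440 kg; Δv = 434×9.80665×ln(3.984) = 4256.1×1.3824 ≈ 5884 m/s.
Stage 2: m₀ = 17,440 kg, m_f = 17,440 − 13,300 = 4,140 kg; Δv = 285×9.80665×ln(4.213) = 2794.9×1.4381 ≈ 4019 m/s.
Total Δv = 5884 + 4019 = 9903 m/s.

Δv ≈ 9.90 km/s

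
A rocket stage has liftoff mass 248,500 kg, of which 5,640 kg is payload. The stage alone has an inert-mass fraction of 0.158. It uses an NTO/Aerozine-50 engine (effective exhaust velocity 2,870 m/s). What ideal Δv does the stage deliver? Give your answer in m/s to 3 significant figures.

Stage wet mass = m₀ − payload = 248,500 − 5,640 = 242,860 kg.
Stage dry mass = ε × stage wet mass = 0.158 × 242,860 = 38,371.9 kg.
Burnout mass m_f = stage dry + payload = 38,371.9 + 5,640 = 44,011.9 kg.
Δv = v_e · ln(248,500/44,011.9) = 2870.0 × ln(5.646) = 2870.0 × 1.7310 ≈ 4968 m/s.

Δv ≈ 4970 m/s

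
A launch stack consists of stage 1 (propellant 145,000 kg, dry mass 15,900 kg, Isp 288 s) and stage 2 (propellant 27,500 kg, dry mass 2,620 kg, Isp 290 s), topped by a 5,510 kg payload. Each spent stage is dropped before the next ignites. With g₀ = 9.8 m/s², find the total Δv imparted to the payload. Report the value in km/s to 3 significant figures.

Δv ≈ 7.98 km/s

Ignition mass of stage 1 = 145,000+15,900 + 27,500+2,620 + 5,510 = 196,530 kg.
Stage 1: m₀ = 196,530 kg, m_f = 196,530 − 145,000 = 51,530 kg; Δv = 288×9.8×ln(3.814) = 2822.4×1.3387 ≈ 3778 m/s.
Stage 2: m₀ = 35,630 kg, m_f = 35,630 − 27,500 = 8,130 kg; Δv = 290×9.8×ln(4.383) = 2842.0×1.4776 ≈ 4199 m/s.
Total Δv = 3778 + 4199 = 7977 m/s.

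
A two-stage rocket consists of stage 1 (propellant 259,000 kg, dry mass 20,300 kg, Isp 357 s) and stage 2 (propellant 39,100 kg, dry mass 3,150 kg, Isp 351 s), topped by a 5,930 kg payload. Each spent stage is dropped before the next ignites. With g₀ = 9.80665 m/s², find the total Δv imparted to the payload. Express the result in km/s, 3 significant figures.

Δv ≈ 11.2 km/s

Ignition mass of stage 1 = 259,000+20,300 + 39,100+3,150 + 5,930 = 327,480 kg.
Stage 1: m₀ = 327,480 kg, m_f = 327,480 − 259,000 = 68,480 kg; Δv = 357×9.80665×ln(4.782) = 3501.0×1.5649 ≈ 5479 m/s.
Stage 2: m₀ = 48,180 kg, m_f = 48,180 − 39,100 = 9,080 kg; Δv = 351×9.80665×ln(5.306) = 3442.1×1.6689 ≈ 5744 m/s.
Total Δv = 5479 + 5744 = 11223 m/s.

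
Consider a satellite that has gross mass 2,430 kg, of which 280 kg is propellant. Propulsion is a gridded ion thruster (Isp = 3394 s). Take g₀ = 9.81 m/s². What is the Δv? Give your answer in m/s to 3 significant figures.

Δv ≈ 4080 m/s

v_e = Isp · g₀ = 3394 × 9.81 = 33295.1 m/s.
m_f = m₀ − m_prop = 2,430 − 280 = 2,150 kg.
Rocket equation: Δv = v_e · ln(m₀/m_f) = 33295.1 × ln(1.13) = 33295.1 × 0.1224 ≈ 4076.1 m/s.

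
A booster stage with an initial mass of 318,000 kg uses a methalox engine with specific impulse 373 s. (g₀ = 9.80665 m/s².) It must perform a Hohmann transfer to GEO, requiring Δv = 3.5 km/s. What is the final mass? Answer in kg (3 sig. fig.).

v_e = Isp · g₀ = 373 × 9.80665 = 3657.9 m/s.
From the ideal rocket equation, m₀/m_f = exp(Δv / v_e) = exp(3500 / 3657.9) = exp(0.9568) = 2.6035.
m_f = m₀ / 2.6035 = 318,000 / 2.6035 = 122,143 kg.

final mass ≈ 122000 kg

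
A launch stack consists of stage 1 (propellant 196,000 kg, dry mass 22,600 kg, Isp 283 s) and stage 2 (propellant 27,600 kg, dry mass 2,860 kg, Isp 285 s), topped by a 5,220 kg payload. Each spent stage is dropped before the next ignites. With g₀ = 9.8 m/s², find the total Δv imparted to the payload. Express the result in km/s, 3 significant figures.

Ignition mass of stage 1 = 196,000+22,600 + 27,600+2,860 + 5,220 = 254,280 kg.
Stage 1: m₀ = 254,280 kg, m_f = 254,280 − 196,000 = 58,280 kg; Δv = 283×9.8×ln(4.363) = 2773.4×1.4732 ≈ 4086 m/s.
Stage 2: m₀ = 35,680 kg, m_f = 35,680 − 27,600 = 8,080 kg; Δv = 285×9.8×ln(4.416) = 2793.0×1.4852 ≈ 4148 m/s.
Total Δv = 4086 + 4148 = 8234 m/s.

Δv ≈ 8.23 km/s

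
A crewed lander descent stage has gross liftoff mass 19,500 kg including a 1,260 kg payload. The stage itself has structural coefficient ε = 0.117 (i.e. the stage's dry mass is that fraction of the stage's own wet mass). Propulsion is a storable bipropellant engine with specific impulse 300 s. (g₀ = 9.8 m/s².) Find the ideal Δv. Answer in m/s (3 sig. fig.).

Δv ≈ 5140 m/s

Stage wet mass = m₀ − payload = 19,500 − 1,260 = 18,240 kg.
Stage dry mass = ε × stage wet mass = 0.117 × 18,240 = 2,134.08 kg.
Burnout mass m_f = stage dry + payload = 2,134.08 + 1,260 = 3,394.08 kg.
v_e = Isp · g₀ = 300 × 9.8 = 2940.0 m/s.
Rocket equation: Δv = v_e · ln(19,500/3,394.08) = 2940.0 × ln(5.745) = 2940.0 × 1.7484 ≈ 5140 m/s.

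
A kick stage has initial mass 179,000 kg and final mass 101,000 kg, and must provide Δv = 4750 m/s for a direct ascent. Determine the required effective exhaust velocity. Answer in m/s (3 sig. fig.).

v_e ≈ 8300 m/s

ln(m₀/m_f) = ln(179000/101000) = ln(1.772) = 0.5723.
v_e = Δv / ln(m₀/m_f) = 4750 / 0.5723 = 8300.3 m/s.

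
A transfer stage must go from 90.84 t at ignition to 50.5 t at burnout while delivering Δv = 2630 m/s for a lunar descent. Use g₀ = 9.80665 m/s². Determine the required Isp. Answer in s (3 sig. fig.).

ln(m₀/m_f) = ln(90840/50500) = ln(1.799) = 0.5871.
Using Δv = v_e ln(m₀/m_f): v_e = Δv / ln(m₀/m_f) = 2630 / 0.5871 = 4479.4 m/s.
Isp = v_e / g₀ = 4479.4 / 9.80665 = 456.8 s.

Isp ≈ 457 s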